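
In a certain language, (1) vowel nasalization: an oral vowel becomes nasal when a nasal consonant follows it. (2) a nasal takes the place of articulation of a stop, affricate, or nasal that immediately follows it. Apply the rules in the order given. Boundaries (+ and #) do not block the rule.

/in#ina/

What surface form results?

[ĩn#ĩna]

Rule 1: /i/ before nasal /n/ → [ĩ]
Rule 1: /i/ before nasal /n/ → [ĩ]
After rule 1: ĩn#ĩna
Rule 2: no segment meets the rule's conditions; no change.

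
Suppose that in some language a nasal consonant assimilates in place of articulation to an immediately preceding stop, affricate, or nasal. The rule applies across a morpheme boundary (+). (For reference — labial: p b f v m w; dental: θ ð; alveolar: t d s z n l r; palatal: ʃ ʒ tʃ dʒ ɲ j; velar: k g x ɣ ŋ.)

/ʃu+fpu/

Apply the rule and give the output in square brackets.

[ʃu+fpu]

no segment meets the rule's conditions; no change.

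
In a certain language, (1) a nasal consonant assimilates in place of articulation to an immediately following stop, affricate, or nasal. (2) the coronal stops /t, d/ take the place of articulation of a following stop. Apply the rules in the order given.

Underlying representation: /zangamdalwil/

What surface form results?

[zaŋgandalwil]

Rule 1: /n/ before /g/ (velar) → [ŋ]
Rule 1: /m/ before /d/ (alveolar) → [n]
After rule 1: zaŋgandalwil
Rule 2: no segment meets the rule's conditions; no change.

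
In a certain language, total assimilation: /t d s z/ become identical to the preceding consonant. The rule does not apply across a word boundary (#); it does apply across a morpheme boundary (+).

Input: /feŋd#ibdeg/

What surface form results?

[feŋŋ#ibbeg]

/d/ after /ŋ/ → [ŋ] (total assimilation)
/d/ after /b/ → [b] (total assimilation)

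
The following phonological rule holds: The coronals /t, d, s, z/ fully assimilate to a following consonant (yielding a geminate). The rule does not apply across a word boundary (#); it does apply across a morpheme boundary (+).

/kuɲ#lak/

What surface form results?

[kuɲ#lak]

no segment meets the rule's conditions; no change.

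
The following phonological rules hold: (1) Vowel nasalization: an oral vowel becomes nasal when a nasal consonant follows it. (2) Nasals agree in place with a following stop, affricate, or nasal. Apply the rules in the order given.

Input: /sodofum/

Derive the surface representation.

[sodofũm]

Rule 1: /u/ before nasal /m/ → [ũ]
After rule 1: sodofũm
Rule 2: no segment meets the rule's conditions; no change.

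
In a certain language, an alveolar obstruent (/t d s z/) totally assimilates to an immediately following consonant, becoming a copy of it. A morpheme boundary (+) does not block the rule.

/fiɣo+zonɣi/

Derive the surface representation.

no segment meets the rule's conditions; no change.

[fiɣo+zonɣi]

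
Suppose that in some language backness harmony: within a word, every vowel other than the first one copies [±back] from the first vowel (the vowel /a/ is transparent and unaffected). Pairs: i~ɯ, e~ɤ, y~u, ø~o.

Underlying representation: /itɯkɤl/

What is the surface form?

/ɯ/ harmonizes with /i/ ([-back]) → [i]
/ɤ/ harmonizes with /i/ ([-back]) → [e]

[itikel]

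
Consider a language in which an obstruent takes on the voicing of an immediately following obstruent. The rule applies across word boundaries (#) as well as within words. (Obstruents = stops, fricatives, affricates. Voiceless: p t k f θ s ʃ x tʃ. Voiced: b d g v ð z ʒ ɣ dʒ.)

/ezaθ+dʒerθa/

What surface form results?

[ezað+dʒerθa]

/θ/ before /dʒ/ (voiced) → [ð]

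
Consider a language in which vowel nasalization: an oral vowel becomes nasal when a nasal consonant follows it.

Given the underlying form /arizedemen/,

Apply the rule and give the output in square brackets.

/e/ before nasal /m/ → [ẽ]
/e/ before nasal /n/ → [ẽ]

[arizedẽmẽn]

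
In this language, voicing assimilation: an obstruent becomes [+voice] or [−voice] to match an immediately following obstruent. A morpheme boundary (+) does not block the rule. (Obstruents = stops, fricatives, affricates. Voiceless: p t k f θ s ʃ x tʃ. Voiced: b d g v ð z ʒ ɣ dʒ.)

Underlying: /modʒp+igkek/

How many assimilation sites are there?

/dʒ/ before /p/ (voiceless) → [tʃ]
/g/ before /k/ (voiceless) → [k]
2 segments change.

2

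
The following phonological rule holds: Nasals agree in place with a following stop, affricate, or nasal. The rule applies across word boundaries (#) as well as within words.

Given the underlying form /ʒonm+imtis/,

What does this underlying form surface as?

[ʒomm+intis]

/n/ before /m/ (labial) → [m]
/m/ before /t/ (alveolar) → [n]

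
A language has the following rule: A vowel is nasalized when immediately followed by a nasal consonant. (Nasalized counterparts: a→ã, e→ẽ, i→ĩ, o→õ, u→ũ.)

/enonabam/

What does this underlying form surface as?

[ẽnõnabãm]

/e/ before nasal /n/ → [ẽ]
/o/ before nasal /n/ → [õ]
/a/ before nasal /m/ → [ã]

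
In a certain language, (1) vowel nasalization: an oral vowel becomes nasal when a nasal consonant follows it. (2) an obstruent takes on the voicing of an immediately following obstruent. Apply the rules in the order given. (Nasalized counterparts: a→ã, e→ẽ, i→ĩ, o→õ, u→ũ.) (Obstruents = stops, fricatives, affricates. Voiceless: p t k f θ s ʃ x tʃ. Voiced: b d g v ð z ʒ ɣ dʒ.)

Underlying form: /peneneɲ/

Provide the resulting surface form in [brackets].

Rule 1: /e/ before nasal /n/ → [ẽ]
Rule 1: /e/ before nasal /n/ → [ẽ]
Rule 1: /e/ before nasal /ɲ/ → [ẽ]
After rule 1: pẽnẽnẽɲ
Rule 2: no segment meets the rule's conditions; no change.

[pẽnẽnẽɲ]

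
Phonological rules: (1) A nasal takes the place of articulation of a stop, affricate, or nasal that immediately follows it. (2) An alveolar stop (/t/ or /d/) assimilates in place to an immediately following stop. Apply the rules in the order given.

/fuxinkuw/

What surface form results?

[fuxiŋkuw]

Rule 1: /n/ before /k/ (velar) → [ŋ]
After rule 1: fuxiŋkuw
Rule 2: no segment meets the rule's conditions; no change.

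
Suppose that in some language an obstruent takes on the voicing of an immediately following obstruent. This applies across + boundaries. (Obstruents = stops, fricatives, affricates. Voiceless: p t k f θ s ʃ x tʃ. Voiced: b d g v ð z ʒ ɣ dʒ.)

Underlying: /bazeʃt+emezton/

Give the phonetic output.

[bazeʃt+emeston]

/z/ before /t/ (voiceless) → [s]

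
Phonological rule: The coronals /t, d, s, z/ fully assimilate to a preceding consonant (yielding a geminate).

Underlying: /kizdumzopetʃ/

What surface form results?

[kizzummopetʃ]

/d/ after /z/ → [z] (total assimilation)
/z/ after /m/ → [m] (total assimilation)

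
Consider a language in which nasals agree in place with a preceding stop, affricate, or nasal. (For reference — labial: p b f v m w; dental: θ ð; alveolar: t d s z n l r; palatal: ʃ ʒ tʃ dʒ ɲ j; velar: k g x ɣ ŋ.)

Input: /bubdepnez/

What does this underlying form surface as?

[bubdepmez]

/n/ after /p/ (labial) → [m]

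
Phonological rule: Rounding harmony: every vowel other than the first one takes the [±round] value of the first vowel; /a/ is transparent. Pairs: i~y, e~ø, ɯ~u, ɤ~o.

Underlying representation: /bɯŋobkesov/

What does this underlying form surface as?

/o/ harmonizes with /ɯ/ ([-round]) → [ɤ]
/o/ harmonizes with /ɯ/ ([-round]) → [ɤ]

[bɯŋɤbkesɤv]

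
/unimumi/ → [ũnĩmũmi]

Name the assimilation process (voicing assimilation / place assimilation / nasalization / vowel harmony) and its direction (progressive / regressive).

nasalization, regressive

/u/→[ũ] /i/→[ĩ] /u/→[ũ].
Each target copies a feature from the following segment, so the direction is regressive.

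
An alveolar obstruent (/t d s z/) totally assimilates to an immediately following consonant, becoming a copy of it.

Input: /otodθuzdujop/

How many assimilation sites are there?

2

/d/ before /θ/ → [θ] (total assimilation)
/z/ before /d/ → [d] (total assimilation)
2 segments change.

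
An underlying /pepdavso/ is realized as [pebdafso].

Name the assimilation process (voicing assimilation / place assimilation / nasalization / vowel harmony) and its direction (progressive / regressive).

voicing assimilation, regressive

/p/→[b] /v/→[f].
Each target copies a feature from the following segment, so the direction is regressive.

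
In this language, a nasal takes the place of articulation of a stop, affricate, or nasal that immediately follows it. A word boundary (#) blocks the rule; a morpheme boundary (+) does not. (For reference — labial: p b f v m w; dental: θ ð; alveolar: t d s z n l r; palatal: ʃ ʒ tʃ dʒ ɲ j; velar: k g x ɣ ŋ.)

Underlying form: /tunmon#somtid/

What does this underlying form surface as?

/n/ before /m/ (labial) → [m]
/m/ before /t/ (alveolar) → [n]

[tummon#sontid]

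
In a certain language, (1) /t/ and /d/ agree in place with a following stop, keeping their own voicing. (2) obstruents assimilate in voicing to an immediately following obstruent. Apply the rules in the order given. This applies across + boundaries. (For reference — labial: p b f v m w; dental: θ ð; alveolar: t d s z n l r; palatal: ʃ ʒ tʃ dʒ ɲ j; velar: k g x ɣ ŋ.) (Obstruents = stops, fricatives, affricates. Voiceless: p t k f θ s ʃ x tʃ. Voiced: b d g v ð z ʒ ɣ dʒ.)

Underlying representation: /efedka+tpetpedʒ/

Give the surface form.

Rule 1: /d/ before /k/ (velar) → [g]
Rule 1: /t/ before /p/ (labial) → [p]
Rule 1: /t/ before /p/ (labial) → [p]
After rule 1: efegka+ppeppedʒ
Rule 2: /g/ before /k/ (voiceless) → [k]

[efekka+ppeppedʒ]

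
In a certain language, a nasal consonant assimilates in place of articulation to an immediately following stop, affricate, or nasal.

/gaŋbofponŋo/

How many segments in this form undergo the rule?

2

/ŋ/ before /b/ (labial) → [m]
/n/ before /ŋ/ (velar) → [ŋ]
2 segments change.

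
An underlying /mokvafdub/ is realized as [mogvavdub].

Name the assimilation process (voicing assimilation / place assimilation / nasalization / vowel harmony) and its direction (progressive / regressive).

voicing assimilation, regressive

/k/→[g] /f/→[v].
Each target copies a feature from the following segment, so the direction is regressive.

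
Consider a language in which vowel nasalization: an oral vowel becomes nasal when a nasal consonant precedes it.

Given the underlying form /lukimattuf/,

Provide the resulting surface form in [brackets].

[lukimãttuf]

/a/ after nasal /m/ → [ã]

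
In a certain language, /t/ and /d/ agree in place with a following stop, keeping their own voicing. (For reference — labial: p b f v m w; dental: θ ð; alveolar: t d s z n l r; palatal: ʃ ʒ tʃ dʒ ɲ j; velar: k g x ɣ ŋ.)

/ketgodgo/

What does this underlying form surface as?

[kekgoggo]

/t/ before /g/ (velar) → [k]
/d/ before /g/ (velar) → [g]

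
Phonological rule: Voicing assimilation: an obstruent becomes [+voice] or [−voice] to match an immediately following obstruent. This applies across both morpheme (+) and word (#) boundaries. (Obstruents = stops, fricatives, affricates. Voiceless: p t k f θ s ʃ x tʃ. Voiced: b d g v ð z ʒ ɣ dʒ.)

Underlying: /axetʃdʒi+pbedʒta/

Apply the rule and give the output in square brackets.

[axedʒdʒi+bbetʃta]

/tʃ/ before /dʒ/ (voiced) → [dʒ]
/p/ before /b/ (voiced) → [b]
/dʒ/ before /t/ (voiceless) → [tʃ]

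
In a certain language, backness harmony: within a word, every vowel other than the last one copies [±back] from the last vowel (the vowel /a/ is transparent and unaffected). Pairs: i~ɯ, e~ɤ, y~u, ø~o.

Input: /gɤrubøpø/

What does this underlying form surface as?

/ɤ/ harmonizes with /ø/ ([-back]) → [e]
/u/ harmonizes with /ø/ ([-back]) → [y]

[gerybøpø]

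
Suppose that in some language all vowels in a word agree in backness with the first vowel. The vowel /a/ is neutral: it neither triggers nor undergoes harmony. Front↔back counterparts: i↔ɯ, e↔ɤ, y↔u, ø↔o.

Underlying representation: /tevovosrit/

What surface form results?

/o/ harmonizes with /e/ ([-back]) → [ø]
/o/ harmonizes with /e/ ([-back]) → [ø]

[tevøvøsrit]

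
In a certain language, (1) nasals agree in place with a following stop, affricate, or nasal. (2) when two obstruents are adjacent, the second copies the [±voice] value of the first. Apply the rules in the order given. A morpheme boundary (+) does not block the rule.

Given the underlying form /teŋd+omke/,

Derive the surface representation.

[tend+oŋke]

Rule 1: /ŋ/ before /d/ (alveolar) → [n]
Rule 1: /m/ before /k/ (velar) → [ŋ]
After rule 1: tend+oŋke
Rule 2: no segment meets the rule's conditions; no change.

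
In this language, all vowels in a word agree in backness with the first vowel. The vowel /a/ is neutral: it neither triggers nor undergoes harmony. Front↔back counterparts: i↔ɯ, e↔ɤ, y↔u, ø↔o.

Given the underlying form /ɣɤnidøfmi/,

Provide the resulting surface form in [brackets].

/i/ harmonizes with /ɤ/ ([+back]) → [ɯ]
/ø/ harmonizes with /ɤ/ ([+back]) → [o]
/i/ harmonizes with /ɤ/ ([+back]) → [ɯ]

[ɣɤnɯdofmɯ]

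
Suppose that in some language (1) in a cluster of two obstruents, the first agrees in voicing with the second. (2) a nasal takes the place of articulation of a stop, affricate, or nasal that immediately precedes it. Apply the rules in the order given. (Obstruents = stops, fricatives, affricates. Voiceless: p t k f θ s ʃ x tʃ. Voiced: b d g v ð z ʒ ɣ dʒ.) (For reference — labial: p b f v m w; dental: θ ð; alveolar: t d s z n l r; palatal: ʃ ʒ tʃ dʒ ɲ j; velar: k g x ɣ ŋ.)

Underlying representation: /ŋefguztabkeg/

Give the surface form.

Rule 1: /f/ before /g/ (voiced) → [v]
Rule 1: /z/ before /t/ (voiceless) → [s]
Rule 1: /b/ before /k/ (voiceless) → [p]
After rule 1: ŋevgustapkeg
Rule 2: no segment meets the rule's conditions; no change.

[ŋevgustapkeg]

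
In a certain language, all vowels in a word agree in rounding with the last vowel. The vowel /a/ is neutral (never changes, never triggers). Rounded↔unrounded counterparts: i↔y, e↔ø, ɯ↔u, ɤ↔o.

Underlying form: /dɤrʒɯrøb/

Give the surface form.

[dorʒurøb]

/ɤ/ harmonizes with /ø/ ([+round]) → [o]
/ɯ/ harmonizes with /ø/ ([+round]) → [u]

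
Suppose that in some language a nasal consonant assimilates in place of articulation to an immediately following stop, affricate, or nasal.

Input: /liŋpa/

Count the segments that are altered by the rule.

/ŋ/ before /p/ (labial) → [m]
1 segment changes.

1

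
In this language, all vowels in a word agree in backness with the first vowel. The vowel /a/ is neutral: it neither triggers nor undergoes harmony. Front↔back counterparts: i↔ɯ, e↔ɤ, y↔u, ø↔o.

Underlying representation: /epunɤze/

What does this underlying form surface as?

/u/ harmonizes with /e/ ([-back]) → [y]
/ɤ/ harmonizes with /e/ ([-back]) → [e]

[epyneze]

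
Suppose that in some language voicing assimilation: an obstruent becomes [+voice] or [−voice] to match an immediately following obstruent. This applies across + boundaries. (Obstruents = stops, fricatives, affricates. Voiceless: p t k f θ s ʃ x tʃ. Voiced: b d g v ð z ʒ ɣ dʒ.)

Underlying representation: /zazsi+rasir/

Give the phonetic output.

[zassi+rasir]

/z/ before /s/ (voiceless) → [s]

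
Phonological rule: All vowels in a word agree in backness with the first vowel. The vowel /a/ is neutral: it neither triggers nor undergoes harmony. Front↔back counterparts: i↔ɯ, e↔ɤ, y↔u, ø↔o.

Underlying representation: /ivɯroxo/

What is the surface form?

[ivirøxø]

/ɯ/ harmonizes with /i/ ([-back]) → [i]
/o/ harmonizes with /i/ ([-back]) → [ø]
/o/ harmonizes with /i/ ([-back]) → [ø]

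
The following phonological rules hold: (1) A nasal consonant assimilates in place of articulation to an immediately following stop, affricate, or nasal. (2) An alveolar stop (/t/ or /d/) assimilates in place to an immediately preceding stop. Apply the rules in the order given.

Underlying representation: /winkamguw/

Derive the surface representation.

Rule 1: /n/ before /k/ (velar) → [ŋ]
Rule 1: /m/ before /g/ (velar) → [ŋ]
After rule 1: wiŋkaŋguw
Rule 2: no segment meets the rule's conditions; no change.

[wiŋkaŋguw]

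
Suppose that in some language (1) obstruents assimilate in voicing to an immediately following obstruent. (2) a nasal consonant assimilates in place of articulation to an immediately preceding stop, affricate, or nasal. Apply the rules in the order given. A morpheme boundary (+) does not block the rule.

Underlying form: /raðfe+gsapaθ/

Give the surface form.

Rule 1: /ð/ before /f/ (voiceless) → [θ]
Rule 1: /g/ before /s/ (voiceless) → [k]
After rule 1: raθfe+ksapaθ
Rule 2: no segment meets the rule's conditions; no change.

[raθfe+ksapaθ]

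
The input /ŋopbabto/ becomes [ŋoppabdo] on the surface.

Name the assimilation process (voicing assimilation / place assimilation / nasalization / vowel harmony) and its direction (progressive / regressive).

voicing assimilation, progressive

/b/→[p] /t/→[d].
Each target copies a feature from the preceding segment, so the direction is progressive.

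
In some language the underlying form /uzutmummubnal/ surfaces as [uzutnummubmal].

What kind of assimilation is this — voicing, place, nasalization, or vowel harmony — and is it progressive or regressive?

place assimilation, progressive

/m/→[n] /n/→[m].
Each target copies a feature from the preceding segment, so the direction is progressive.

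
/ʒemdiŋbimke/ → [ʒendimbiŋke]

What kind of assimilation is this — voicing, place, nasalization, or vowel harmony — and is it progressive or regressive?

place assimilation, regressive

/m/→[n] /ŋ/→[m] /m/→[ŋ].
Each target copies a feature from the following segment, so the direction is regressive.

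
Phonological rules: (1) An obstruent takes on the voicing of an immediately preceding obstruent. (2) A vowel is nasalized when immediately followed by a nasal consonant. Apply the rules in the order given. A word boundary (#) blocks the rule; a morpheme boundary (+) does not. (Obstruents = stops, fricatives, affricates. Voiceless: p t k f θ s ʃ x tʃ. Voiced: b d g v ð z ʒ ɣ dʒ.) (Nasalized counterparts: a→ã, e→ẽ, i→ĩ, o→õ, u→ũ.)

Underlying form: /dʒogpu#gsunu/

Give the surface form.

[dʒogbu#gzũnu]

Rule 1: /p/ after /g/ (voiced) → [b]
Rule 1: /s/ after /g/ (voiced) → [z]
After rule 1: dʒogbu#gzunu
Rule 2: /u/ before nasal /n/ → [ũ]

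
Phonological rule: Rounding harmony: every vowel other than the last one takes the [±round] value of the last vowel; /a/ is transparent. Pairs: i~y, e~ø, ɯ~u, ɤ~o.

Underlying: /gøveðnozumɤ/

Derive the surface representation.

/ø/ harmonizes with /ɤ/ ([-round]) → [e]
/o/ harmonizes with /ɤ/ ([-round]) → [ɤ]
/u/ harmonizes with /ɤ/ ([-round]) → [ɯ]

[geveðnɤzɯmɤ]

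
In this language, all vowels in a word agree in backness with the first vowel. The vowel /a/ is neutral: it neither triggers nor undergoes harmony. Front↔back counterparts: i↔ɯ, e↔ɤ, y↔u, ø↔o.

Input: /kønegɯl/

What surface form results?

[kønegil]

/ɯ/ harmonizes with /ø/ ([-back]) → [i]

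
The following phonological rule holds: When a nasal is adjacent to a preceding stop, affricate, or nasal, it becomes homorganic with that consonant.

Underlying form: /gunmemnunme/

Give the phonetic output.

/m/ after /n/ (alveolar) → [n]
/n/ after /m/ (labial) → [m]
/m/ after /n/ (alveolar) → [n]

[gunnemmunne]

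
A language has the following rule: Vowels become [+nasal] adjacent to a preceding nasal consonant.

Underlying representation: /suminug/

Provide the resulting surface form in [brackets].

/i/ after nasal /m/ → [ĩ]
/u/ after nasal /n/ → [ũ]

[sumĩnũg]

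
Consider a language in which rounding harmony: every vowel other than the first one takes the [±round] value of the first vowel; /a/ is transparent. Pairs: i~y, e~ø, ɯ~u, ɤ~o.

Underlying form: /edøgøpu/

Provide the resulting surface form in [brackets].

[edegepɯ]

/ø/ harmonizes with /e/ ([-round]) → [e]
/ø/ harmonizes with /e/ ([-round]) → [e]
/u/ harmonizes with /e/ ([-round]) → [ɯ]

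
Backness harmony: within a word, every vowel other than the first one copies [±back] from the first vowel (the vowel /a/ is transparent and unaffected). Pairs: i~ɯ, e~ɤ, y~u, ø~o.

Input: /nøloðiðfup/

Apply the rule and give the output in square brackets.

[nøløðiðfyp]

/o/ harmonizes with /ø/ ([-back]) → [ø]
/u/ harmonizes with /ø/ ([-back]) → [y]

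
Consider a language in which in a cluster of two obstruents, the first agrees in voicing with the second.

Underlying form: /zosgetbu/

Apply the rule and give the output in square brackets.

/s/ before /g/ (voiced) → [z]
/t/ before /b/ (voiced) → [d]

[zozgedbu]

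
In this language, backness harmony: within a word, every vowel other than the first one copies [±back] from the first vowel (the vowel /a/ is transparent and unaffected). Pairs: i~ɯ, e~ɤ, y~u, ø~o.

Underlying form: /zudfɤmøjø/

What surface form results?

/ø/ harmonizes with /u/ ([+back]) → [o]
/ø/ harmonizes with /u/ ([+back]) → [o]

[zudfɤmojo]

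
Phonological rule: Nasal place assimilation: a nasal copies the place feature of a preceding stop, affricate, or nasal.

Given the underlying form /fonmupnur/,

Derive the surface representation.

/m/ after /n/ (alveolar) → [n]
/n/ after /p/ (labial) → [m]

[fonnupmur]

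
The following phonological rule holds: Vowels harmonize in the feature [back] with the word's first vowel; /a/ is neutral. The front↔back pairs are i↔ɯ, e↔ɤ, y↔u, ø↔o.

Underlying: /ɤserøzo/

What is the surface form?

[ɤsɤrozo]

/e/ harmonizes with /ɤ/ ([+back]) → [ɤ]
/ø/ harmonizes with /ɤ/ ([+back]) → [o]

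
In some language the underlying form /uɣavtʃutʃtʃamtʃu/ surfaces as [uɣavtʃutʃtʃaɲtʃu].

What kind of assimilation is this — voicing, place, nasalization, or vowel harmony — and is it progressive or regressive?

/m/→[ɲ].
Each target copies a feature from the following segment, so the direction is regressive.

place assimilation, regressive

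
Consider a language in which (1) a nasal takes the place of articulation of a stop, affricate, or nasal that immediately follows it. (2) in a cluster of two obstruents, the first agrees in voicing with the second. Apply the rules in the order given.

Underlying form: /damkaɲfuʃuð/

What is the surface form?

Rule 1: /m/ before /k/ (velar) → [ŋ]
After rule 1: daŋkaɲfuʃuð
Rule 2: no segment meets the rule's conditions; no change.

[daŋkaɲfuʃuð]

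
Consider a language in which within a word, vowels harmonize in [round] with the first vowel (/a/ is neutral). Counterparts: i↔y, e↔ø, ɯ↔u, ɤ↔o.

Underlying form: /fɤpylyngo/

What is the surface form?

/y/ harmonizes with /ɤ/ ([-round]) → [i]
/y/ harmonizes with /ɤ/ ([-round]) → [i]
/o/ harmonizes with /ɤ/ ([-round]) → [ɤ]

[fɤpilingɤ]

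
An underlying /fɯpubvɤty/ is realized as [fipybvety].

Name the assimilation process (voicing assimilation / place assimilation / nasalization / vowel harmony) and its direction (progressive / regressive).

/ɯ/→[i] /u/→[y] /ɤ/→[e].
Vowels agree with the last vowel, so the harmony is regressive.

vowel harmony, regressive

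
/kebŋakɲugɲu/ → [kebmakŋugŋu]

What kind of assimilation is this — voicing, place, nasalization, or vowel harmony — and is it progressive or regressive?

place assimilation, progressive

/ŋ/→[m] /ɲ/→[ŋ] /ɲ/→[ŋ].
Each target copies a feature from the preceding segment, so the direction is progressive.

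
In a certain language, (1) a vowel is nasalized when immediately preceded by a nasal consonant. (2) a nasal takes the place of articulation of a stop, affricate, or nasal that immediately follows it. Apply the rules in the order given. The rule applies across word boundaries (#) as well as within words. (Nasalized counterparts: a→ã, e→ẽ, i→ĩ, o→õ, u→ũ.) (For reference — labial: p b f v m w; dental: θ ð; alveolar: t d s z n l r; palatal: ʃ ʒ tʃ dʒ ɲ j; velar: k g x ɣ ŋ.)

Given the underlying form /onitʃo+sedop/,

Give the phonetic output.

[onĩtʃo+sedop]

Rule 1: /i/ after nasal /n/ → [ĩ]
After rule 1: onĩtʃo+sedop
Rule 2: no segment meets the rule's conditions; no change.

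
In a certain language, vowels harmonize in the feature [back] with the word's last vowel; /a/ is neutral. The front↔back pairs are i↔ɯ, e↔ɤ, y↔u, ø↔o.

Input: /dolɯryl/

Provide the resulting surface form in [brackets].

[døliryl]

/o/ harmonizes with /y/ ([-back]) → [ø]
/ɯ/ harmonizes with /y/ ([-back]) → [i]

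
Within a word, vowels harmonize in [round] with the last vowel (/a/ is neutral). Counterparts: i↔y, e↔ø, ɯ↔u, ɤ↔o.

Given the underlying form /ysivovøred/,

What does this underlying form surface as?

/y/ harmonizes with /e/ ([-round]) → [i]
/o/ harmonizes with /e/ ([-round]) → [ɤ]
/ø/ harmonizes with /e/ ([-round]) → [e]

[isivɤvered]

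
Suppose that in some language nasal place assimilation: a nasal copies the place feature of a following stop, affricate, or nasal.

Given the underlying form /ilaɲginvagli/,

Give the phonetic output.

[ilaŋginvagli]

/ɲ/ before /g/ (velar) → [ŋ]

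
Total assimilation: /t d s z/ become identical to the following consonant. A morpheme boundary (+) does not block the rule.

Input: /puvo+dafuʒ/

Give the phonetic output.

[puvo+dafuʒ]

no segment meets the rule's conditions; no change.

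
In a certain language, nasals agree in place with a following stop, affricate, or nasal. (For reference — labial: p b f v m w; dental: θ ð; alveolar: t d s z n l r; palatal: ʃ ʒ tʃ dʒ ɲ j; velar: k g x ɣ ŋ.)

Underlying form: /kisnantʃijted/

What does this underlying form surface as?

/n/ before /tʃ/ (palatal) → [ɲ]

[kisnaɲtʃijted]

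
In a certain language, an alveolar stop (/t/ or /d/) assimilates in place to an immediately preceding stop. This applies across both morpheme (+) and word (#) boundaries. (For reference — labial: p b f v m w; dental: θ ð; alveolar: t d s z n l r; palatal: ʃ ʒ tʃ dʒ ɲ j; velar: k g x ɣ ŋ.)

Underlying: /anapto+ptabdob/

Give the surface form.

[anappo+ppabbob]

/t/ after /p/ (labial) → [p]
/t/ after /p/ (labial) → [p]
/d/ after /b/ (labial) → [b]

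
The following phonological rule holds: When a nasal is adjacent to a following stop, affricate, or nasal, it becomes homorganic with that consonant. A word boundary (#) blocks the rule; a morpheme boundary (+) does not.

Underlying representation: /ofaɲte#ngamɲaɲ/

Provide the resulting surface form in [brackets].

/ɲ/ before /t/ (alveolar) → [n]
/n/ before /g/ (velar) → [ŋ]
/m/ before /ɲ/ (palatal) → [ɲ]

[ofante#ŋgaɲɲaɲ]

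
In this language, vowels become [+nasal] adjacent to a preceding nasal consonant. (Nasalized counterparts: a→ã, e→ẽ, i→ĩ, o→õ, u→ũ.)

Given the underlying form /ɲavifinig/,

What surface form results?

[ɲãvifinĩg]

/a/ after nasal /ɲ/ → [ã]
/i/ after nasal /n/ → [ĩ]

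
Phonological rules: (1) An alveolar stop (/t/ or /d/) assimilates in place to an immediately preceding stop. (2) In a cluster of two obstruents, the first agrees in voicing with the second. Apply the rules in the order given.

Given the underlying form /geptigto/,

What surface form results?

[geppikko]

Rule 1: /t/ after /p/ (labial) → [p]
Rule 1: /t/ after /g/ (velar) → [k]
After rule 1: geppigko
Rule 2: /g/ before /k/ (voiceless) → [k]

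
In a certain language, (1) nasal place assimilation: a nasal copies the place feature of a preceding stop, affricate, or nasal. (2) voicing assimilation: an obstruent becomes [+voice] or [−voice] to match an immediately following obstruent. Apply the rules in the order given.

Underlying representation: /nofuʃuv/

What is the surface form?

Rule 1: no segment meets the rule's conditions; no change.
After rule 1: nofuʃuv
Rule 2: no segment meets the rule's conditions; no change.

[nofuʃuv]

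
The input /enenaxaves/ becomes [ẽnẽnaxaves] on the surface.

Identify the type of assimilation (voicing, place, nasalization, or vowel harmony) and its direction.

/e/→[ẽ] /e/→[ẽ].
Each target copies a feature from the following segment, so the direction is regressive.

nasalization, regressive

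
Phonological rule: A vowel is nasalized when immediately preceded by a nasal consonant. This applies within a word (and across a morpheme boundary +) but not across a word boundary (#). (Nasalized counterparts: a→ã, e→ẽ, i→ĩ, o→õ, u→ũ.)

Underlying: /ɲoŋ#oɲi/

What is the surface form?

[ɲõŋ#oɲĩ]

/o/ after nasal /ɲ/ → [õ]
/i/ after nasal /ɲ/ → [ĩ]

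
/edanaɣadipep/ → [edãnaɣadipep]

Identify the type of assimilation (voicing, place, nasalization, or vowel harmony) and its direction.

nasalization, regressive

/a/→[ã].
Each target copies a feature from the following segment, so the direction is regressive.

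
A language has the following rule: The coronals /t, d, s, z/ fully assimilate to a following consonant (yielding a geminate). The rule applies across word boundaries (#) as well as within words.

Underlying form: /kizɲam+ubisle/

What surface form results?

[kiɲɲam+ubille]

/z/ before /ɲ/ → [ɲ] (total assimilation)
/s/ before /l/ → [l] (total assimilation)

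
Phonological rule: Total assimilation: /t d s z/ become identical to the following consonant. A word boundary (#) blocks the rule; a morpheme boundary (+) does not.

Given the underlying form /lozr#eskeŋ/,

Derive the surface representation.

/z/ before /r/ → [r] (total assimilation)
/s/ before /k/ → [k] (total assimilation)

[lorr#ekkeŋ]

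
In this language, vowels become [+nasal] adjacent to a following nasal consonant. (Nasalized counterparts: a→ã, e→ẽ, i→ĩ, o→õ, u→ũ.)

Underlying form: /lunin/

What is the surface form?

/u/ before nasal /n/ → [ũ]
/i/ before nasal /n/ → [ĩ]

[lũnĩn]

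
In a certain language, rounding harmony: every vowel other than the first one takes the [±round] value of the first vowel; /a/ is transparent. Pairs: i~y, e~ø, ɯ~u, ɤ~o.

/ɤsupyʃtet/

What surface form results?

[ɤsɯpiʃtet]

/u/ harmonizes with /ɤ/ ([-round]) → [ɯ]
/y/ harmonizes with /ɤ/ ([-round]) → [i]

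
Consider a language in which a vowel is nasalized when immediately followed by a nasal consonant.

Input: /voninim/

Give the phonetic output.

/o/ before nasal /n/ → [õ]
/i/ before nasal /n/ → [ĩ]
/i/ before nasal /m/ → [ĩ]

[võnĩnĩm]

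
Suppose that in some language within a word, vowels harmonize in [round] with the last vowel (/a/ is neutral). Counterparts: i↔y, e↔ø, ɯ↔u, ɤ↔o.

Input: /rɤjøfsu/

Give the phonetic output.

[rojøfsu]

/ɤ/ harmonizes with /u/ ([+round]) → [o]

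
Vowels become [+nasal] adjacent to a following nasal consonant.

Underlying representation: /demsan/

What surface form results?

/e/ before nasal /m/ → [ẽ]
/a/ before nasal /n/ → [ã]

[dẽmsãn]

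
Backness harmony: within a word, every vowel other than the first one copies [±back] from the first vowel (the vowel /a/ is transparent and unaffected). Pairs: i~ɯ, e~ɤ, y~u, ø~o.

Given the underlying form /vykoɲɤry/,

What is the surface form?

/o/ harmonizes with /y/ ([-back]) → [ø]
/ɤ/ harmonizes with /y/ ([-back]) → [e]

[vykøɲery]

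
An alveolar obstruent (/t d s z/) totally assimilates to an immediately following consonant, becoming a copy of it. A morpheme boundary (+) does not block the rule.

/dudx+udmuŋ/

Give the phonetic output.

[duxx+ummuŋ]

/d/ before /x/ → [x] (total assimilation)
/d/ before /m/ → [m] (total assimilation)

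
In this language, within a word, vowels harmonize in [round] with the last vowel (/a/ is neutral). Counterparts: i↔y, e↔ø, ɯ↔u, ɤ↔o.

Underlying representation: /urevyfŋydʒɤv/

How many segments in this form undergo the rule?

3

/u/ harmonizes with /ɤ/ ([-round]) → [ɯ]
/y/ harmonizes with /ɤ/ ([-round]) → [i]
/y/ harmonizes with /ɤ/ ([-round]) → [i]
3 segments change.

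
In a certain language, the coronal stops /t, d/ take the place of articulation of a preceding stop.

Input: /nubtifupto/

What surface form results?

/t/ after /b/ (labial) → [p]
/t/ after /p/ (labial) → [p]

[nubpifuppo]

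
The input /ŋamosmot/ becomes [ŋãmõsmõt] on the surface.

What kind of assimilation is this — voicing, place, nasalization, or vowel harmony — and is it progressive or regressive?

/a/→[ã] /o/→[õ] /o/→[õ].
Each target copies a feature from the preceding segment, so the direction is progressive.

nasalization, progressive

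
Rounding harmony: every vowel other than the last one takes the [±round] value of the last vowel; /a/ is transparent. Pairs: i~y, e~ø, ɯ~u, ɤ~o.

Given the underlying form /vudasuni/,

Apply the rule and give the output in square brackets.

[vɯdasɯni]

/u/ harmonizes with /i/ ([-round]) → [ɯ]
/u/ harmonizes with /i/ ([-round]) → [ɯ]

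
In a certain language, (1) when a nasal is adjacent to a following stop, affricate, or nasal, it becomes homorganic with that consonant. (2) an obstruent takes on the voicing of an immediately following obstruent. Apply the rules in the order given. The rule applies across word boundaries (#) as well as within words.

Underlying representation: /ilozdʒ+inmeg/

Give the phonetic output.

Rule 1: /n/ before /m/ (labial) → [m]
After rule 1: ilozdʒ+immeg
Rule 2: no segment meets the rule's conditions; no change.

[ilozdʒ+immeg]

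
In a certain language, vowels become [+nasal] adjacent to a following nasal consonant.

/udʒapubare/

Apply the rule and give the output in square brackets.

no segment meets the rule's conditions; no change.

[udʒapubare]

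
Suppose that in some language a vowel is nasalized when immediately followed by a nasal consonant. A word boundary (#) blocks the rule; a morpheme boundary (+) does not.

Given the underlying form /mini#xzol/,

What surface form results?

/i/ before nasal /n/ → [ĩ]

[mĩni#xzol]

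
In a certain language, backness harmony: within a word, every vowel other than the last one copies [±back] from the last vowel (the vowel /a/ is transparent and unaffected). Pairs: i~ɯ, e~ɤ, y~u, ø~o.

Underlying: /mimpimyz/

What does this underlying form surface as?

no segment meets the rule's conditions; no change.

[mimpimyz]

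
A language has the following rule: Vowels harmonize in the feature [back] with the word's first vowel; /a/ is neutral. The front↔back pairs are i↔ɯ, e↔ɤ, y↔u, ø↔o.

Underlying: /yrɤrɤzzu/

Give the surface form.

[yrerezzy]

/ɤ/ harmonizes with /y/ ([-back]) → [e]
/ɤ/ harmonizes with /y/ ([-back]) → [e]
/u/ harmonizes with /y/ ([-back]) → [y]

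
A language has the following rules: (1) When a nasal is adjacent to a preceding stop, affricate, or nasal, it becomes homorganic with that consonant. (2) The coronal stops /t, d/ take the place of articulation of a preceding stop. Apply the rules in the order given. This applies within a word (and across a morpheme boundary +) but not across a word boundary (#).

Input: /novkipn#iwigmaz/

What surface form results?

Rule 1: /n/ after /p/ (labial) → [m]
Rule 1: /m/ after /g/ (velar) → [ŋ]
After rule 1: novkipm#iwigŋaz
Rule 2: no segment meets the rule's conditions; no change.

[novkipm#iwigŋaz]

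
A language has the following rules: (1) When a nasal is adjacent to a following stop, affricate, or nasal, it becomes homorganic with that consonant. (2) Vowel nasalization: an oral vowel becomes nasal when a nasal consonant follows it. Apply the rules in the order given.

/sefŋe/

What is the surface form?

[sefŋe]

Rule 1: no segment meets the rule's conditions; no change.
After rule 1: sefŋe
Rule 2: no segment meets the rule's conditions; no change.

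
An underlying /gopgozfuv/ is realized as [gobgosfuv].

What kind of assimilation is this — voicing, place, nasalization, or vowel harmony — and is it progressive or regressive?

voicing assimilation, regressive

/p/→[b] /z/→[s].
Each target copies a feature from the following segment, so the direction is regressive.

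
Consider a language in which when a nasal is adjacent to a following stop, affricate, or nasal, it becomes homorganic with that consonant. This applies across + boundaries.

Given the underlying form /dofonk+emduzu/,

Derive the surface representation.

[dofoŋk+enduzu]

/n/ before /k/ (velar) → [ŋ]
/m/ before /d/ (alveolar) → [n]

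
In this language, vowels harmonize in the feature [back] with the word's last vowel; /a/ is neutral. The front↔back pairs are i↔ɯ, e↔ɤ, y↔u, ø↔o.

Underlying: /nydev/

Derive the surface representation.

[nydev]

no segment meets the rule's conditions; no change.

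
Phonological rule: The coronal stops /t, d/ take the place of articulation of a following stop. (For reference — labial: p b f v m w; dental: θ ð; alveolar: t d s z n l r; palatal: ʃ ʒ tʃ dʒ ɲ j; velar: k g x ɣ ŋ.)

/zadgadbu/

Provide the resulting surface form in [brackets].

/d/ before /g/ (velar) → [g]
/d/ before /b/ (labial) → [b]

[zaggabbu]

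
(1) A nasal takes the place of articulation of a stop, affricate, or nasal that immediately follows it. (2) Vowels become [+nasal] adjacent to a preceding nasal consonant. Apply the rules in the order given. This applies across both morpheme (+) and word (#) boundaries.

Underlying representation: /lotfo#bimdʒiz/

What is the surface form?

Rule 1: /m/ before /dʒ/ (palatal) → [ɲ]
After rule 1: lotfo#biɲdʒiz
Rule 2: no segment meets the rule's conditions; no change.

[lotfo#biɲdʒiz]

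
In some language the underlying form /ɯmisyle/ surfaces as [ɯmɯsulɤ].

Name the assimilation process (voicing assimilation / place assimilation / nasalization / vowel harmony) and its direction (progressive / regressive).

/i/→[ɯ] /y/→[u] /e/→[ɤ].
Vowels agree with the first vowel, so the harmony is progressive.

vowel harmony, progressive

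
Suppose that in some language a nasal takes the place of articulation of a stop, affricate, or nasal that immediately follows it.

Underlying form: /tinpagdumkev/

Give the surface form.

/n/ before /p/ (labial) → [m]
/m/ before /k/ (velar) → [ŋ]

[timpagduŋkev]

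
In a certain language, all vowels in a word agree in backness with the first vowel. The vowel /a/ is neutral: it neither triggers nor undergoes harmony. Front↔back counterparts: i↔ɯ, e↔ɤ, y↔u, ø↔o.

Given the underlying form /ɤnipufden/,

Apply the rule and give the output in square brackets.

/i/ harmonizes with /ɤ/ ([+back]) → [ɯ]
/e/ harmonizes with /ɤ/ ([+back]) → [ɤ]

[ɤnɯpufdɤn]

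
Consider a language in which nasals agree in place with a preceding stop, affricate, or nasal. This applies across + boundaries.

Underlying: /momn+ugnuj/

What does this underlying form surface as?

[momm+ugŋuj]

/n/ after /m/ (labial) → [m]
/n/ after /g/ (velar) → [ŋ]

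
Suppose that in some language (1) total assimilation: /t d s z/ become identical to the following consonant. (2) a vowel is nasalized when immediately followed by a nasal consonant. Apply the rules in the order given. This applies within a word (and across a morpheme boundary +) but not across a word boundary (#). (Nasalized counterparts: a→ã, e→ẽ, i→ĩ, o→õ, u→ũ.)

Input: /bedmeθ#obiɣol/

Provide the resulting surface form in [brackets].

[bẽmmeθ#obiɣol]

Rule 1: /d/ before /m/ → [m] (total assimilation)
After rule 1: bemmeθ#obiɣol
Rule 2: /e/ before nasal /m/ → [ẽ]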